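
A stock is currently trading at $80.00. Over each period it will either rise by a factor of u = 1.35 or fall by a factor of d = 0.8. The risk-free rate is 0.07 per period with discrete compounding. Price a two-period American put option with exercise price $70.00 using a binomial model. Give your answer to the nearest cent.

Risk-neutral probability p = (1 + 0.07 − 0.8)/(1.35 − 0.8) = 0.2700/0.5500 = 0.4909
Terminal stock prices: S_uu = 145.8, S_ud = 86.4, S_dd = 51.2
Terminal payoffs (K − S): max(-75.8, 0) = 0, max(-16.4, 0) = 0, max(18.8, 0) = 18.8
Node u (S = 108): continuation = 1/1.07·[0.4909·0.0000 + 0.5091·0.0000] = 0.0000; exercise value = 0.0000 ≤ continuation, so V_u = 0.0000
Node d (S = 64): continuation = 1/1.07·[0.4909·0.0000 + 0.5091·18.8000] = 8.9448; exercise value = 6.0000 ≤ continuation, so V_d = 8.9448
Node 0 (S = 80): continuation = 1/1.07·[0.4909·0.0000 + 0.5091·8.9448] = 4.2558; exercise value = 0.0000 ≤ continuation, so V_0 = 4.2558

$4.26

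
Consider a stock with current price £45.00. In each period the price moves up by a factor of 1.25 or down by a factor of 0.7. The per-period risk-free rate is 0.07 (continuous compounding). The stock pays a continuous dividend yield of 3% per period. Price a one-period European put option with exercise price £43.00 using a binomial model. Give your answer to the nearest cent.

Per-period risk-free factor R = e^0.07 = 1.0725; dividend-adjusted growth = e^(0.07−0.03) = 1.0408.
Risk-neutral probability p = (1.0408 − 0.7)/(1.25 − 0.7) = 0.3408/0.5500 = 0.6197
Terminal stock prices: S_u = 56.25, S_d = 31.5
Terminal payoffs (K − S): max(-13.25, 0) = 0, max(11.5, 0) = 11.5
Node 0 (S = 45): V_0 = e^(−0.07)·[0.6197·0.0000 + 0.3803·11.5000] = 4.0783

£4.08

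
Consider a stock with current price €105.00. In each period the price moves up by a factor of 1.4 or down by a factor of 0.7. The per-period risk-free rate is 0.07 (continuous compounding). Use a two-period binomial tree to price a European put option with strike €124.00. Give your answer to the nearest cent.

Risk-neutral probability p = (e^0.07 − 0.7)/(1.4 − 0.7) = 0.3725/0.7000 = 0.5322
Terminal stock prices: S_uu = 205.8, S_ud = 102.9, S_dd = 51.45
Terminal payoffs (K − S): max(-81.8, 0) = 0, max(21.1, 0) = 21.1, max(72.55, 0) = 72.55
Node u (S = 147): V_u = e^(−0.07)·[0.5322·0.0000 + 0.4678·21.1000] = 9.2042
Node d (S = 73.5): V_d = e^(−0.07)·[0.5322·21.1000 + 0.4678·72.5500] = 42.1168
Node 0 (S = 105): V_0 = e^(−0.07)·[0.5322·9.2042 + 0.4678·42.1168] = 22.9389

€22.94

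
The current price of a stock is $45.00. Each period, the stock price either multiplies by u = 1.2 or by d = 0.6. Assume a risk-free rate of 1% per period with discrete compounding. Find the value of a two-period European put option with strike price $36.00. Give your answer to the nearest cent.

Risk-neutral probability p = (1 + 0.01 − 0.6)/(1.2 − 0.6) = 0.4100/0.6000 = 0.6833
Terminal stock prices: S_uu = 64.8, S_ud = 32.4, S_dd = 16.2
Terminal payoffs (K − S): max(-28.8, 0) = 0, max(3.6, 0) = 3.6, max(19.8, 0) = 19.8
Node u (S = 54): V_u = 1/1.01·[0.6833·0.0000 + 0.3167·3.6000] = 1.1287
Node d (S = 27): V_d = 1/1.01·[0.6833·3.6000 + 0.3167·19.8000] = 8.6436
Node 0 (S = 45): V_0 = 1/1.01·[0.6833·1.1287 + 0.3167·8.6436] = 3.4737

$3.47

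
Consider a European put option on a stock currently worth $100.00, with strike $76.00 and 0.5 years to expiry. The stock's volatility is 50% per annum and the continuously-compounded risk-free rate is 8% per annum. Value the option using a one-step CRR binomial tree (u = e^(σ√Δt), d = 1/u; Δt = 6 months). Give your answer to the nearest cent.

CRR parameters: u = e^(σ√Δt) = e^(0.5·√0.5) = 1.4241, d = 1/u = 0.7022
Per-period rate: rΔt = 0.08·0.5 = 0.04, so R = e^0.04 = 1.0408
Risk-neutral probability p = (e^0.04 − 0.7022)/(1.4241 − 0.7022) = 0.3386/0.7219 = 0.4691
Terminal stock prices: S_u = 142.4, S_d = 70.22
Terminal payoffs (K − S): max(-66.41, 0) = 0, max(5.781, 0) = 5.781
Node 0 (S = 100): V_0 = e^(−0.04)·[0.4691·0.0000 + 0.5309·5.7811] = 2.9491

$2.95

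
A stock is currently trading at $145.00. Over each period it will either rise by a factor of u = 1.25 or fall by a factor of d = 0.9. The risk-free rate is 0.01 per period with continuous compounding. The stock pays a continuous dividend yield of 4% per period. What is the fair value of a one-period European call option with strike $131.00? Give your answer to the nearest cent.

$10.01

Per-period risk-free factor R = e^0.01 = 1.0101; dividend-adjusted growth = e^(0.01−0.04) = 0.9704.
Risk-neutral probability p = (0.9704 − 0.9)/(1.25 − 0.9) = 0.0704/0.3500 = 0.2013
Terminal stock prices: S_u = 181.2, S_d = 130.5
Terminal payoffs (S − K): max(50.25, 0) = 50.25, max(-0.5, 0) = 0
Node 0 (S = 145): V_0 = e^(−0.01)·[0.2013·50.2500 + 0.7987·0.0000] = 10.0133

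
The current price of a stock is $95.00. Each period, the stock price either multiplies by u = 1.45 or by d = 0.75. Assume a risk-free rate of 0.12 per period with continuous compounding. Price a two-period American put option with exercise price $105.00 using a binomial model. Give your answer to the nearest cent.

Risk-neutral probability p = (e^0.12 − 0.75)/(1.45 − 0.75) = 0.3775/0.7000 = 0.5393
Terminal stock prices: S_uu = 199.7, S_ud = 103.3, S_dd = 53.44
Terminal payoffs (K − S): max(-94.74, 0) = 0, max(1.688, 0) = 1.688, max(51.56, 0) = 51.56
Node u (S = 137.8): continuation = e^(−0.12)·[0.5393·0.0000 + 0.4607·1.6875] = 0.6895; exercise value = 0.0000 ≤ continuation, so V_u = 0.6895
Node d (S = 71.25): continuation = e^(−0.12)·[0.5393·1.6875 + 0.4607·51.5625] = 21.8766; exercise value = 33.7500 > continuation, so V_d = 33.7500 (exercise)
Node 0 (S = 95): continuation = e^(−0.12)·[0.5393·0.6895 + 0.4607·33.7500] = 14.1208; exercise value = 10.0000 ≤ continuation, so V_0 = 14.1208

$14.12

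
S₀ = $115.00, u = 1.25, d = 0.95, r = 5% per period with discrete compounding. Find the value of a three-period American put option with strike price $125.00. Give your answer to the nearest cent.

Risk-neutral probability p = (1 + 0.05 − 0.95)/(1.25 − 0.95) = 0.1000/0.3000 = 0.3333
Terminal stock prices: S_uuu = 224.6, S_uud = 170.7, S_udd = 129.7, S_ddd = 98.6
Terminal payoffs (K − S): max(-99.61, 0) = 0, max(-45.7, 0) = 0, max(-4.734, 0) = 0, max(26.4, 0) = 26.4
Node uu (S = 179.7): continuation = 1/1.05·[0.3333·0.0000 + 0.6667·0.0000] = 0.0000; exercise value = 0.0000 ≤ continuation, so V_uu = 0.0000
Node ud (S = 136.6): continuation = 1/1.05·[0.3333·0.0000 + 0.6667·0.0000] = 0.0000; exercise value = 0.0000 ≤ continuation, so V_ud = 0.0000
Node dd (S = 103.8): continuation = 1/1.05·[0.3333·0.0000 + 0.6667·26.4019] = 16.7631; exercise value = 21.2125 > continuation, so V_dd = 21.2125 (exercise)
Node u (S = 143.8): continuation = 1/1.05·[0.3333·0.0000 + 0.6667·0.0000] = 0.0000; exercise value = 0.0000 ≤ continuation, so V_u = 0.0000
Node d (S = 109.2): continuation = 1/1.05·[0.3333·0.0000 + 0.6667·21.2125] = 13.4683; exercise value = 15.7500 > continuation, so V_d = 15.7500 (exercise)
Node 0 (S = 115): continuation = 1/1.05·[0.3333·0.0000 + 0.6667·15.7500] = 10.0000; exercise value = 10.0000 ≤ continuation, so V_0 = 10.0000

$10.00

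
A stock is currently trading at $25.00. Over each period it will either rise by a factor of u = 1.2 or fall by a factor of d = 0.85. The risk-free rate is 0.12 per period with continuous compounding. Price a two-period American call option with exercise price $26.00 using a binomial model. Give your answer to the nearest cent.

$4.94

Risk-neutral probability p = (e^0.12 − 0.85)/(1.2 − 0.85) = 0.2775/0.3500 = 0.7928
Terminal stock prices: S_uu = 36, S_ud = 25.5, S_dd = 18.06
Terminal payoffs (S − K): max(10, 0) = 10, max(-0.5, 0) = 0, max(-7.938, 0) = 0
Node u (S = 30): continuation = e^(−0.12)·[0.7928·10.0000 + 0.2072·0.0000] = 7.0319; exercise value = 4.0000 ≤ continuation, so V_u = 7.0319
Node d (S = 21.25): continuation = e^(−0.12)·[0.7928·0.0000 + 0.2072·0.0000] = 0.0000; exercise value = 0.0000 ≤ continuation, so V_d = 0.0000
Node 0 (S = 25): continuation = e^(−0.12)·[0.7928·7.0319 + 0.2072·0.0000] = 4.9448; exercise value = 0.0000 ≤ continuation, so V_0 = 4.9448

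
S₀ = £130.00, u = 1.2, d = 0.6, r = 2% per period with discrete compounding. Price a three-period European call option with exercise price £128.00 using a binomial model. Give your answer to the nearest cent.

Risk-neutral probability p = (1 + 0.02 − 0.6)/(1.2 − 0.6) = 0.4200/0.6000 = 0.7000
Terminal stock prices: S_uuu = 224.6, S_uud = 112.3, S_udd = 56.16, S_ddd = 28.08
Terminal payoffs (S − K): max(96.64, 0) = 96.64, max(-15.68, 0) = 0, max(-71.84, 0) = 0, max(-99.92, 0) = 0
Node uu (S = 187.2): V_uu = 1/1.02·[0.7000·96.6400 + 0.3000·0.0000] = 66.3216
Node ud (S = 93.6): V_ud = 1/1.02·[0.7000·0.0000 + 0.3000·0.0000] = 0.0000
Node dd (S = 46.8): V_dd = 1/1.02·[0.7000·0.0000 + 0.3000·0.0000] = 0.0000
Node u (S = 156): V_u = 1/1.02·[0.7000·66.3216 + 0.3000·0.0000] = 45.5148
Node d (S = 78): V_d = 1/1.02·[0.7000·0.0000 + 0.3000·0.0000] = 0.0000
Node 0 (S = 130): V_0 = 1/1.02·[0.7000·45.5148 + 0.3000·0.0000] = 31.2356

£31.24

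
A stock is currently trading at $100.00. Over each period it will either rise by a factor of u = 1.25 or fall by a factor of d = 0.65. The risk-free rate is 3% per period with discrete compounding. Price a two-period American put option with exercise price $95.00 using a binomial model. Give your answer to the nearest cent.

Risk-neutral probability p = (1 + 0.03 − 0.65)/(1.25 − 0.65) = 0.3800/0.6000 = 0.6333
Terminal stock prices: S_uu = 156.2, S_ud = 81.25, S_dd = 42.25
Terminal payoffs (K − S): max(-61.25, 0) = 0, max(13.75, 0) = 13.75, max(52.75, 0) = 52.75
Node u (S = 125): continuation = 1/1.03·[0.6333·0.0000 + 0.3667·13.7500] = 4.8948; exercise value = 0.0000 ≤ continuation, so V_u = 4.8948
Node d (S = 65): continuation = 1/1.03·[0.6333·13.7500 + 0.3667·52.7500] = 27.2330; exercise value = 30.0000 > continuation, so V_d = 30.0000 (exercise)
Node 0 (S = 100): continuation = 1/1.03·[0.6333·4.8948 + 0.3667·30.0000] = 13.6894; exercise value = 0.0000 ≤ continuation, so V_0 = 13.6894

$13.69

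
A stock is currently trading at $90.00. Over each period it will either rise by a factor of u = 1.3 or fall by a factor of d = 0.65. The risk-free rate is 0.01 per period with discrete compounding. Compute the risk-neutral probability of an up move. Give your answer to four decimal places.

Risk-neutral probability p = (1 + 0.01 − 0.65)/(1.3 − 0.65) = 0.3600/0.6500 = 0.5538

p = 0.5538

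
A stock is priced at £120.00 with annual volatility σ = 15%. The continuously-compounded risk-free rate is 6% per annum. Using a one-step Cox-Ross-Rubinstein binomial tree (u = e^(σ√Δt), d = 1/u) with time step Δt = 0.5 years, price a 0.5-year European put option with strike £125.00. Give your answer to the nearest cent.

£6.35

CRR parameters: u = e^(σ√Δt) = e^(0.15·√0.5) = 1.1119, d = 1/u = 0.8994
Per-period rate: rΔt = 0.06·0.5 = 0.03, so R = e^0.03 = 1.0305
Risk-neutral probability p = (e^0.03 − 0.8994)/(1.1119 − 0.8994) = 0.1311/0.2125 = 0.6168
Terminal stock prices: S_u = 133.4, S_d = 107.9
Terminal payoffs (K − S): max(-8.427, 0) = 0, max(17.08, 0) = 17.08
Node 0 (S = 120): V_0 = e^(−0.03)·[0.6168·0.0000 + 0.3832·17.0762] = 6.3501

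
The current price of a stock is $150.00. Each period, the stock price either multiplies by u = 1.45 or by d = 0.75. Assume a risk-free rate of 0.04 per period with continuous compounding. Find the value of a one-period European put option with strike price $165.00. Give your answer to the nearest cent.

Risk-neutral probability p = (e^0.04 − 0.75)/(1.45 − 0.75) = 0.2908/0.7000 = 0.4154
Terminal stock prices: S_u = 217.5, S_d = 112.5
Terminal payoffs (K − S): max(-52.5, 0) = 0, max(52.5, 0) = 52.5
Node 0 (S = 150): V_0 = e^(−0.04)·[0.4154·0.0000 + 0.5846·52.5000] = 29.4859

$29.49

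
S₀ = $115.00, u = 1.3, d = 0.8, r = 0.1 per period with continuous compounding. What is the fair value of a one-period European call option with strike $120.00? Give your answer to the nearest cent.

$16.29

Risk-neutral probability p = (e^0.1 − 0.8)/(1.3 − 0.8) = 0.3052/0.5000 = 0.6103
Terminal stock prices: S_u = 149.5, S_d = 92
Terminal payoffs (S − K): max(29.5, 0) = 29.5, max(-28, 0) = 0
Node 0 (S = 115): V_0 = e^(−0.1)·[0.6103·29.5000 + 0.3897·0.0000] = 16.2917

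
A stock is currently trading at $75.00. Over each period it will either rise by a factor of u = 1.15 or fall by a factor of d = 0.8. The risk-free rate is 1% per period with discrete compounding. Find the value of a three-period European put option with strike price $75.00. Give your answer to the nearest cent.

$7.81

Risk-neutral probability p = (1 + 0.01 − 0.8)/(1.15 − 0.8) = 0.2100/0.3500 = 0.6000
Terminal stock prices: S_uuu = 114.1, S_uud = 79.35, S_udd = 55.2, S_ddd = 38.4
Terminal payoffs (K − S): max(-39.07, 0) = 0, max(-4.35, 0) = 0, max(19.8, 0) = 19.8, max(36.6, 0) = 36.6
Node uu (S = 99.19): V_uu = 1/1.01·[0.6000·0.0000 + 0.4000·0.0000] = 0.0000
Node ud (S = 69): V_ud = 1/1.01·[0.6000·0.0000 + 0.4000·19.8000] = 7.8416
Node dd (S = 48): V_dd = 1/1.01·[0.6000·19.8000 + 0.4000·36.6000] = 26.2574
Node u (S = 86.25): V_u = 1/1.01·[0.6000·0.0000 + 0.4000·7.8416] = 3.1056
Node d (S = 60): V_d = 1/1.01·[0.6000·7.8416 + 0.4000·26.2574] = 15.0573
Node 0 (S = 75): V_0 = 1/1.01·[0.6000·3.1056 + 0.4000·15.0573] = 7.8082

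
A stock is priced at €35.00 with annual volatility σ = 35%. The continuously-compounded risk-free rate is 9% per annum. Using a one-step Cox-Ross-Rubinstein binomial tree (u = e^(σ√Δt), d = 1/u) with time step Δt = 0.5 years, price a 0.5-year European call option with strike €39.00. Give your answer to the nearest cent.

CRR parameters: u = e^(σ√Δt) = e^(0.35·√0.5) = 1.2808, d = 1/u = 0.7808
Per-period rate: rΔt = 0.09·0.5 = 0.045, so R = e^0.045 = 1.0460
Risk-neutral probability p = (e^0.045 − 0.7808)/(1.2808 − 0.7808) = 0.2653/0.5000 = 0.5305
Terminal stock prices: S_u = 44.83, S_d = 27.33
Terminal payoffs (S − K): max(5.828, 0) = 5.828, max(-11.67, 0) = 0
Node 0 (S = 35): V_0 = e^(−0.045)·[0.5305·5.8281 + 0.4695·0.0000] = 2.9557

€2.96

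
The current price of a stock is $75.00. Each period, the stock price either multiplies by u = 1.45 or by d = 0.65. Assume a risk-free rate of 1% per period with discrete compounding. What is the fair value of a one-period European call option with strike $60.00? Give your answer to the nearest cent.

$21.72

Risk-neutral probability p = (1 + 0.01 − 0.65)/(1.45 − 0.65) = 0.3600/0.8000 = 0.4500
Terminal stock prices: S_u = 108.8, S_d = 48.75
Terminal payoffs (S − K): max(48.75, 0) = 48.75, max(-11.25, 0) = 0
Node 0 (S = 75): V_0 = 1/1.01·[0.4500·48.7500 + 0.5500·0.0000] = 21.7203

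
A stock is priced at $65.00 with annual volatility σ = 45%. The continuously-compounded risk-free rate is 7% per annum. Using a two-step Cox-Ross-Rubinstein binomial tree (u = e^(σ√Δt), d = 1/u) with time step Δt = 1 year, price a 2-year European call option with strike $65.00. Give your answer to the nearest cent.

CRR parameters: u = e^(σ√Δt) = e^(0.45·√1) = 1.5683, d = 1/u = 0.6376
Per-period rate: rΔt = 0.07·1 = 0.07, so R = e^0.07 = 1.0725
Risk-neutral probability p = (e^0.07 − 0.6376)/(1.5683 − 0.6376) = 0.4349/0.9307 = 0.4673
Terminal stock prices: S_uu = 159.9, S_ud = 65, S_dd = 26.43
Terminal payoffs (S − K): max(94.87, 0) = 94.87, max(0, 0) = 0, max(-38.57, 0) = 0
Node u (S = 101.9): V_u = e^(−0.07)·[0.4673·94.8742 + 0.5327·0.0000] = 41.3347
Node d (S = 41.45): V_d = e^(−0.07)·[0.4673·0.0000 + 0.5327·0.0000] = 0.0000
Node 0 (S = 65): V_0 = e^(−0.07)·[0.4673·41.3347 + 0.5327·0.0000] = 18.0087

$18.01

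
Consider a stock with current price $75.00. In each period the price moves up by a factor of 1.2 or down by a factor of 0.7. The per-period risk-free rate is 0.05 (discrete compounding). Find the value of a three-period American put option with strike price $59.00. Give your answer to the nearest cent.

$3.44

Risk-neutral probability p = (1 + 0.05 − 0.7)/(1.2 − 0.7) = 0.3500/0.5000 = 0.7000
Terminal stock prices: S_uuu = 129.6, S_uud = 75.6, S_udd = 44.1, S_ddd = 25.72
Terminal payoffs (K − S): max(-70.6, 0) = 0, max(-16.6, 0) = 0, max(14.9, 0) = 14.9, max(33.28, 0) = 33.28
Node uu (S = 108): continuation = 1/1.05·[0.7000·0.0000 + 0.3000·0.0000] = 0.0000; exercise value = 0.0000 ≤ continuation, so V_uu = 0.0000
Node ud (S = 63): continuation = 1/1.05·[0.7000·0.0000 + 0.3000·14.9000] = 4.2571; exercise value = 0.0000 ≤ continuation, so V_ud = 4.2571
Node dd (S = 36.75): continuation = 1/1.05·[0.7000·14.9000 + 0.3000·33.2750] = 19.4405; exercise value = 22.2500 > continuation, so V_dd = 22.2500 (exercise)
Node u (S = 90): continuation = 1/1.05·[0.7000·0.0000 + 0.3000·4.2571] = 1.2163; exercise value = 0.0000 ≤ continuation, so V_u = 1.2163
Node d (S = 52.5): continuation = 1/1.05·[0.7000·4.2571 + 0.3000·22.2500] = 9.1952; exercise value = 6.5000 ≤ continuation, so V_d = 9.1952
Node 0 (S = 75): continuation = 1/1.05·[0.7000·1.2163 + 0.3000·9.1952] = 3.4381; exercise value = 0.0000 ≤ continuation, so V_0 = 3.4381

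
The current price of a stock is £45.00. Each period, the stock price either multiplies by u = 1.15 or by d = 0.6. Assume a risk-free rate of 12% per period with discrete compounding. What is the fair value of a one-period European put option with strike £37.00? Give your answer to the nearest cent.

Risk-neutral probability p = (1 + 0.12 − 0.6)/(1.15 − 0.6) = 0.5200/0.5500 = 0.9455
Terminal stock prices: S_u = 51.75, S_d = 27
Terminal payoffs (K − S): max(-14.75, 0) = 0, max(10, 0) = 10
Node 0 (S = 45): V_0 = 1/1.12·[0.9455·0.0000 + 0.0545·10.0000] = 0.4870

£0.49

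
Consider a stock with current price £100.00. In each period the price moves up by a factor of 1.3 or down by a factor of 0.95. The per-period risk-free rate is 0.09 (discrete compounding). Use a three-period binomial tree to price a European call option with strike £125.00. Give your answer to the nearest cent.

Risk-neutral probability p = (1 + 0.09 − 0.95)/(1.3 − 0.95) = 0.1400/0.3500 = 0.4000
Terminal stock prices: S_uuu = 219.7, S_uud = 160.6, S_udd = 117.3, S_ddd = 85.74
Terminal payoffs (S − K): max(94.7, 0) = 94.7, max(35.55, 0) = 35.55, max(-7.675, 0) = 0, max(-39.26, 0) = 0
Node uu (S = 169): V_uu = 1/1.09·[0.4000·94.7000 + 0.6000·35.5500] = 54.3211
Node ud (S = 123.5): V_ud = 1/1.09·[0.4000·35.5500 + 0.6000·0.0000] = 13.0459
Node dd (S = 90.25): V_dd = 1/1.09·[0.4000·0.0000 + 0.6000·0.0000] = 0.0000
Node u (S = 130): V_u = 1/1.09·[0.4000·54.3211 + 0.6000·13.0459] = 27.1156
Node d (S = 95): V_d = 1/1.09·[0.4000·13.0459 + 0.6000·0.0000] = 4.7875
Node 0 (S = 100): V_0 = 1/1.09·[0.4000·27.1156 + 0.6000·4.7875] = 12.5860

£12.59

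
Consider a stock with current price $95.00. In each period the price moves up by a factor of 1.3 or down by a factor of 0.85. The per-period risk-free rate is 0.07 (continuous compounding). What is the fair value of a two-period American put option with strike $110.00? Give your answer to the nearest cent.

Risk-neutral probability p = (e^0.07 − 0.85)/(1.3 − 0.85) = 0.2225/0.4500 = 0.4945
Terminal stock prices: S_uu = 160.6, S_ud = 105, S_dd = 68.64
Terminal payoffs (K − S): max(-50.55, 0) = 0, max(5.025, 0) = 5.025, max(41.36, 0) = 41.36
Node u (S = 123.5): continuation = e^(−0.07)·[0.4945·0.0000 + 0.5055·5.0250] = 2.3686; exercise value = 0.0000 ≤ continuation, so V_u = 2.3686
Node d (S = 80.75): continuation = e^(−0.07)·[0.4945·5.0250 + 0.5055·41.3625] = 21.8133; exercise value = 29.2500 > continuation, so V_d = 29.2500 (exercise)
Node 0 (S = 95): continuation = e^(−0.07)·[0.4945·2.3686 + 0.5055·29.2500] = 14.8793; exercise value = 15.0000 > continuation, so V_0 = 15.0000 (exercise)

$15.00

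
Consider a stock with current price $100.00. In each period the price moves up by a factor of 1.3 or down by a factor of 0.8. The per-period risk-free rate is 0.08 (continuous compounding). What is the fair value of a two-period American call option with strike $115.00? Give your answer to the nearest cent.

$14.77

Risk-neutral probability p = (e^0.08 − 0.8)/(1.3 − 0.8) = 0.2833/0.5000 = 0.5666
Terminal stock prices: S_uu = 169, S_ud = 104, S_dd = 64
Terminal payoffs (S − K): max(54, 0) = 54, max(-11, 0) = 0, max(-51, 0) = 0
Node u (S = 130): continuation = e^(−0.08)·[0.5666·54.0000 + 0.4334·0.0000] = 28.2427; exercise value = 15.0000 ≤ continuation, so V_u = 28.2427
Node d (S = 80): continuation = e^(−0.08)·[0.5666·0.0000 + 0.4334·0.0000] = 0.0000; exercise value = 0.0000 ≤ continuation, so V_d = 0.0000
Node 0 (S = 100): continuation = e^(−0.08)·[0.5666·28.2427 + 0.4334·0.0000] = 14.7713; exercise value = 0.0000 ≤ continuation, so V_0 = 14.7713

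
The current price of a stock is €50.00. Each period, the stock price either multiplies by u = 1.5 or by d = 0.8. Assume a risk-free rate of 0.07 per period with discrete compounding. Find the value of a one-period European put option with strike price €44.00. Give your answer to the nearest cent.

€2.30

Risk-neutral probability p = (1 + 0.07 − 0.8)/(1.5 − 0.8) = 0.2700/0.7000 = 0.3857
Terminal stock prices: S_u = 75, S_d = 40
Terminal payoffs (K − S): max(-31, 0) = 0, max(4, 0) = 4
Node 0 (S = 50): V_0 = 1/1.07·[0.3857·0.0000 + 0.6143·4.0000] = 2.2964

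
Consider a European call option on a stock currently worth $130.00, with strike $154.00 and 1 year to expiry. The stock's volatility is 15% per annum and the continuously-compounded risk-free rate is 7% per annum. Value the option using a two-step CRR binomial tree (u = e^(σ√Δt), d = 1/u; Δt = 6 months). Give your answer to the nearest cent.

CRR parameters: u = e^(σ√Δt) = e^(0.15·√0.5) = 1.1119, d = 1/u = 0.8994
Per-period rate: rΔt = 0.07·0.5 = 0.035, so R = e^0.035 = 1.0356
Risk-neutral probability p = (e^0.035 − 0.8994)/(1.1119 − 0.8994) = 0.1363/0.2125 = 0.6411
Terminal stock prices: S_uu = 160.7, S_ud = 130, S_dd = 105.2
Terminal payoffs (S − K): max(6.72, 0) = 6.72, max(-24, 0) = 0, max(-48.85, 0) = 0
Node u (S = 144.5): V_u = e^(−0.035)·[0.6411·6.7204 + 0.3589·0.0000] = 4.1603
Node d (S = 116.9): V_d = e^(−0.035)·[0.6411·0.0000 + 0.3589·0.0000] = 0.0000
Node 0 (S = 130): V_0 = e^(−0.035)·[0.6411·4.1603 + 0.3589·0.0000] = 2.5755

$2.58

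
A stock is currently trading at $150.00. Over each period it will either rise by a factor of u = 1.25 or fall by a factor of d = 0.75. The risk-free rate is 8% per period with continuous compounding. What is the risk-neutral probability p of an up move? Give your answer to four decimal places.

p = 0.6666

Risk-neutral probability p = (e^0.08 − 0.75)/(1.25 − 0.75) = 0.3333/0.5000 = 0.6666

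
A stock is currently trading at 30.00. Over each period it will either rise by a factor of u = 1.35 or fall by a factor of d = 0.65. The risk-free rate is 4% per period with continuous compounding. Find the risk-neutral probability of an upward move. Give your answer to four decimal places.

p = 0.5583

Risk-neutral probability p = (e^0.04 − 0.65)/(1.35 − 0.65) = 0.3908/0.7000 = 0.5583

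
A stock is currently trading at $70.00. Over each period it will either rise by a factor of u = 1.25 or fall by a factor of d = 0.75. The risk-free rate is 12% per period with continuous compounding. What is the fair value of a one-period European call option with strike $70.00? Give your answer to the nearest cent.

$11.72

Risk-neutral probability p = (e^0.12 − 0.75)/(1.25 − 0.75) = 0.3775/0.5000 = 0.7550
Terminal stock prices: S_u = 87.5, S_d = 52.5
Terminal payoffs (S − K): max(17.5, 0) = 17.5, max(-17.5, 0) = 0
Node 0 (S = 70): V_0 = e^(−0.12)·[0.7550·17.5000 + 0.2450·0.0000] = 11.7183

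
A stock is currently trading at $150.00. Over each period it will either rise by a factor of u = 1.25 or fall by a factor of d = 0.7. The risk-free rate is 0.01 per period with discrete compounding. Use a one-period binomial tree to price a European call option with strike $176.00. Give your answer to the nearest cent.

$6.42

Risk-neutral probability p = (1 + 0.01 − 0.7)/(1.25 − 0.7) = 0.3100/0.5500 = 0.5636
Terminal stock prices: S_u = 187.5, S_d = 105
Terminal payoffs (S − K): max(11.5, 0) = 11.5, max(-71, 0) = 0
Node 0 (S = 150): V_0 = 1/1.01·[0.5636·11.5000 + 0.4364·0.0000] = 6.4176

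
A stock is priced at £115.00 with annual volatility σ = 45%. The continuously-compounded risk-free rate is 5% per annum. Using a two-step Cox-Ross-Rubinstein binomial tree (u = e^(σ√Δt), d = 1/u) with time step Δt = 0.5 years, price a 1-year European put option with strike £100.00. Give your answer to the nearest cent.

CRR parameters: u = e^(σ√Δt) = e^(0.45·√0.5) = 1.3746, d = 1/u = 0.7275
Per-period rate: rΔt = 0.05·0.5 = 0.025, so R = e^0.025 = 1.0253
Risk-neutral probability p = (e^0.025 − 0.7275)/(1.3746 − 0.7275) = 0.2979/0.6472 = 0.4602
Terminal stock prices: S_uu = 217.3, S_ud = 115, S_dd = 60.86
Terminal payoffs (K − S): max(-117.3, 0) = 0, max(-15, 0) = 0, max(39.14, 0) = 39.14
Node u (S = 158.1): V_u = e^(−0.025)·[0.4602·0.0000 + 0.5398·0.0000] = 0.0000
Node d (S = 83.66): V_d = e^(−0.025)·[0.4602·0.0000 + 0.5398·39.1424] = 20.6062
Node 0 (S = 115): V_0 = e^(−0.025)·[0.4602·0.0000 + 0.5398·20.6062] = 10.8480

£10.85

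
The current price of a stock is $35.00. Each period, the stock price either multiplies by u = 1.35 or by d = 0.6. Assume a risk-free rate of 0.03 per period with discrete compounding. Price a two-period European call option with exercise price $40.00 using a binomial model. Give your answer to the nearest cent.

Risk-neutral probability p = (1 + 0.03 − 0.6)/(1.35 − 0.6) = 0.4300/0.7500 = 0.5733
Terminal stock prices: S_uu = 63.79, S_ud = 28.35, S_dd = 12.6
Terminal payoffs (S − K): max(23.79, 0) = 23.79, max(-11.65, 0) = 0, max(-27.4, 0) = 0
Node u (S = 47.25): V_u = 1/1.03·[0.5733·23.7875 + 0.4267·0.0000] = 13.2409
Node d (S = 21): V_d = 1/1.03·[0.5733·0.0000 + 0.4267·0.0000] = 0.0000
Node 0 (S = 35): V_0 = 1/1.03·[0.5733·13.2409 + 0.4267·0.0000] = 7.3704

$7.37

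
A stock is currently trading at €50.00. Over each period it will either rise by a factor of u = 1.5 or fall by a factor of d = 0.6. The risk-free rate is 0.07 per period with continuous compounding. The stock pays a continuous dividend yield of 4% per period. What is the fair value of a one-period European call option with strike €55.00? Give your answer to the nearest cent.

€8.92

Per-period risk-free factor R = e^0.07 = 1.0725; dividend-adjusted growth = e^(0.07−0.04) = 1.0305.
Risk-neutral probability p = (1.0305 − 0.6)/(1.5 − 0.6) = 0.4305/0.9000 = 0.4783
Terminal stock prices: S_u = 75, S_d = 30
Terminal payoffs (S − K): max(20, 0) = 20, max(-25, 0) = 0
Node 0 (S = 50): V_0 = e^(−0.07)·[0.4783·20.0000 + 0.5217·0.0000] = 8.9190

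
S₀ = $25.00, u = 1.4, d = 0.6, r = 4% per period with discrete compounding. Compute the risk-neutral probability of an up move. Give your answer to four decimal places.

Risk-neutral probability p = (1 + 0.04 − 0.6)/(1.4 − 0.6) = 0.4400/0.8000 = 0.5500

p = 0.5500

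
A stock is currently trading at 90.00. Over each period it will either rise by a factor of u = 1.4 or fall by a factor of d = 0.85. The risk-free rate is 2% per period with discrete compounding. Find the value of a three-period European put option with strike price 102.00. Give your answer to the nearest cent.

Risk-neutral probability p = (1 + 0.02 − 0.85)/(1.4 − 0.85) = 0.1700/0.5500 = 0.3091
Terminal stock prices: S_uuu = 247, S_uud = 149.9, S_udd = 91.03, S_ddd = 55.27
Terminal payoffs (K − S): max(-145, 0) = 0, max(-47.94, 0) = 0, max(10.97, 0) = 10.97, max(46.73, 0) = 46.73
Node uu (S = 176.4): V_uu = 1/1.02·[0.3091·0.0000 + 0.6909·0.0000] = 0.0000
Node ud (S = 107.1): V_ud = 1/1.02·[0.3091·0.0000 + 0.6909·10.9650] = 7.4273
Node dd (S = 65.02): V_dd = 1/1.02·[0.3091·10.9650 + 0.6909·46.7288] = 34.9750
Node u (S = 126): V_u = 1/1.02·[0.3091·0.0000 + 0.6909·7.4273] = 5.0310
Node d (S = 76.5): V_d = 1/1.02·[0.3091·7.4273 + 0.6909·34.9750] = 25.9414
Node 0 (S = 90): V_0 = 1/1.02·[0.3091·5.0310 + 0.6909·25.9414] = 19.0963

19.10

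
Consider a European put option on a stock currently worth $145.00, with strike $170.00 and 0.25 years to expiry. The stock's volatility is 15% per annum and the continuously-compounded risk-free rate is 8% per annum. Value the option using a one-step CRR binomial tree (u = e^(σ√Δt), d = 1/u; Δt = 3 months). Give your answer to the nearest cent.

$21.63

CRR parameters: u = e^(σ√Δt) = e^(0.15·√0.25) = 1.0779, d = 1/u = 0.9277
Per-period rate: rΔt = 0.08·0.25 = 0.02, so R = e^0.02 = 1.0202
Risk-neutral probability p = (e^0.02 − 0.9277)/(1.0779 − 0.9277) = 0.0925/0.1501 = 0.6158
Terminal stock prices: S_u = 156.3, S_d = 134.5
Terminal payoffs (K − S): max(13.71, 0) = 13.71, max(35.48, 0) = 35.48
Node 0 (S = 145): V_0 = e^(−0.02)·[0.6158·13.7068 + 0.3842·35.4772] = 21.6338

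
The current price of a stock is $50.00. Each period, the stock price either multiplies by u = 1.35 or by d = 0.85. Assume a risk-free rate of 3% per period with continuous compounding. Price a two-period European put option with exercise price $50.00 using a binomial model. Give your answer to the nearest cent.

Risk-neutral probability p = (e^0.03 − 0.85)/(1.35 − 0.85) = 0.1805/0.5000 = 0.3609
Terminal stock prices: S_uu = 91.13, S_ud = 57.38, S_dd = 36.12
Terminal payoffs (K − S): max(-41.13, 0) = 0, max(-7.375, 0) = 0, max(13.88, 0) = 13.88
Node u (S = 67.5): V_u = e^(−0.03)·[0.3609·0.0000 + 0.6391·0.0000] = 0.0000
Node d (S = 42.5): V_d = e^(−0.03)·[0.3609·0.0000 + 0.6391·13.8750] = 8.6053
Node 0 (S = 50): V_0 = e^(−0.03)·[0.3609·0.0000 + 0.6391·8.6053] = 5.3370

$5.34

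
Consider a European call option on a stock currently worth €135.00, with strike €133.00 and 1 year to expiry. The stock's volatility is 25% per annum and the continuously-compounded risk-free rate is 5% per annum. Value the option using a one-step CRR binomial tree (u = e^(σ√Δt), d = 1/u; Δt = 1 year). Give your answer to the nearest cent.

CRR parameters: u = e^(σ√Δt) = e^(0.25·√1) = 1.2840, d = 1/u = 0.7788
Per-period rate: rΔt = 0.05·1 = 0.05, so R = e^0.05 = 1.0513
Risk-neutral probability p = (e^0.05 − 0.7788)/(1.2840 − 0.7788) = 0.2725/0.5052 = 0.5393
Terminal stock prices: S_u = 173.3, S_d = 105.1
Terminal payoffs (S − K): max(40.34, 0) = 40.34, max(-27.86, 0) = 0
Node 0 (S = 135): V_0 = e^(−0.05)·[0.5393·40.3434 + 0.4607·0.0000] = 20.6963

€20.70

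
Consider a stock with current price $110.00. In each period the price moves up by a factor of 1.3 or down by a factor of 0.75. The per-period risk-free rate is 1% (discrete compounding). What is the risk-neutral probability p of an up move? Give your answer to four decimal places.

Risk-neutral probability p = (1 + 0.01 − 0.75)/(1.3 − 0.75) = 0.2600/0.5500 = 0.4727

p = 0.4727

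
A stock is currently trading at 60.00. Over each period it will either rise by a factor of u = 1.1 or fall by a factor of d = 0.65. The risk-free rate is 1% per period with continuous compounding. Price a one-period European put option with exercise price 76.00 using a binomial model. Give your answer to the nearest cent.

15.24

Risk-neutral probability p = (e^0.01 − 0.65)/(1.1 − 0.65) = 0.3601/0.4500 = 0.8001
Terminal stock prices: S_u = 66, S_d = 39
Terminal payoffs (K − S): max(10, 0) = 10, max(37, 0) = 37
Node 0 (S = 60): V_0 = e^(−0.01)·[0.8001·10.0000 + 0.1999·37.0000] = 15.2438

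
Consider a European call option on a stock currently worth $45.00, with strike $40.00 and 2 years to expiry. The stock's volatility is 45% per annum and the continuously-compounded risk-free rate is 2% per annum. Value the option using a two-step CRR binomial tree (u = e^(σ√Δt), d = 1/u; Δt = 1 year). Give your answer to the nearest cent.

CRR parameters: u = e^(σ√Δt) = e^(0.45·√1) = 1.5683, d = 1/u = 0.6376
Per-period rate: rΔt = 0.02·1 = 0.02, so R = e^0.02 = 1.0202
Risk-neutral probability p = (e^0.02 − 0.6376)/(1.5683 − 0.6376) = 0.3826/0.9307 = 0.4111
Terminal stock prices: S_uu = 110.7, S_ud = 45, S_dd = 18.3
Terminal payoffs (S − K): max(70.68, 0) = 70.68, max(5, 0) = 5, max(-21.7, 0) = 0
Node u (S = 70.57): V_u = e^(−0.02)·[0.4111·70.6821 + 0.5889·5.0000] = 31.3661
Node d (S = 28.69): V_d = e^(−0.02)·[0.4111·5.0000 + 0.5889·0.0000] = 2.0146
Node 0 (S = 45): V_0 = e^(−0.02)·[0.4111·31.3661 + 0.5889·2.0146] = 13.8012

$13.80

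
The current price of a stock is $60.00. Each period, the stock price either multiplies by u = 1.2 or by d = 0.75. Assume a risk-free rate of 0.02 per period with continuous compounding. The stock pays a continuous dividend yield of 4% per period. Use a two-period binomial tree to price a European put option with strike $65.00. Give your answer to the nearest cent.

$12.44

Per-period risk-free factor R = e^0.02 = 1.0202; dividend-adjusted growth = e^(0.02−0.04) = 0.9802.
Risk-neutral probability p = (0.9802 − 0.75)/(1.2 − 0.75) = 0.2302/0.4500 = 0.5116
Terminal stock prices: S_uu = 86.4, S_ud = 54, S_dd = 33.75
Terminal payoffs (K − S): max(-21.4, 0) = 0, max(11, 0) = 11, max(31.25, 0) = 31.25
Node u (S = 72): V_u = e^(−0.02)·[0.5116·0.0000 + 0.4884·11.0000] = 5.2665
Node d (S = 45): V_d = e^(−0.02)·[0.5116·11.0000 + 0.4884·31.2500] = 20.4774
Node 0 (S = 60): V_0 = e^(−0.02)·[0.5116·5.2665 + 0.4884·20.4774] = 12.4448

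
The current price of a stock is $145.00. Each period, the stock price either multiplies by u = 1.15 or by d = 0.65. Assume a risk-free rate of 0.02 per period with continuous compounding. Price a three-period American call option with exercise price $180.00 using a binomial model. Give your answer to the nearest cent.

$15.49

Risk-neutral probability p = (e^0.02 − 0.65)/(1.15 − 0.65) = 0.3702/0.5000 = 0.7404
Terminal stock prices: S_uuu = 220.5, S_uud = 124.6, S_udd = 70.45, S_ddd = 39.82
Terminal payoffs (S − K): max(40.53, 0) = 40.53, max(-55.35, 0) = 0, max(-109.5, 0) = 0, max(-140.2, 0) = 0
Node uu (S = 191.8): continuation = e^(−0.02)·[0.7404·40.5269 + 0.2596·0.0000] = 29.4120; exercise value = 11.7625 ≤ continuation, so V_uu = 29.4120
Node ud (S = 108.4): continuation = e^(−0.02)·[0.7404·0.0000 + 0.2596·0.0000] = 0.0000; exercise value = 0.0000 ≤ continuation, so V_ud = 0.0000
Node dd (S = 61.26): continuation = e^(−0.02)·[0.7404·0.0000 + 0.2596·0.0000] = 0.0000; exercise value = 0.0000 ≤ continuation, so V_dd = 0.0000
Node u (S = 166.8): continuation = e^(−0.02)·[0.7404·29.4120 + 0.2596·0.0000] = 21.3455; exercise value = 0.0000 ≤ continuation, so V_u = 21.3455
Node d (S = 94.25): continuation = e^(−0.02)·[0.7404·0.0000 + 0.2596·0.0000] = 0.0000; exercise value = 0.0000 ≤ continuation, so V_d = 0.0000
Node 0 (S = 145): continuation = e^(−0.02)·[0.7404·21.3455 + 0.2596·0.0000] = 15.4914; exercise value = 0.0000 ≤ continuation, so V_0 = 15.4914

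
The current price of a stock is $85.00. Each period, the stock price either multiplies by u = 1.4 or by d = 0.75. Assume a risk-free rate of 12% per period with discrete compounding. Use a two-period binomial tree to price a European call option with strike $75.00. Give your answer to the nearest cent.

$29.23

Risk-neutral probability p = (1 + 0.12 − 0.75)/(1.4 − 0.75) = 0.3700/0.6500 = 0.5692
Terminal stock prices: S_uu = 166.6, S_ud = 89.25, S_dd = 47.81
Terminal payoffs (S − K): max(91.6, 0) = 91.6, max(14.25, 0) = 14.25, max(-27.19, 0) = 0
Node u (S = 119): V_u = 1/1.12·[0.5692·91.6000 + 0.4308·14.2500] = 52.0357
Node d (S = 63.75): V_d = 1/1.12·[0.5692·14.2500 + 0.4308·0.0000] = 7.2424
Node 0 (S = 85): V_0 = 1/1.12·[0.5692·52.0357 + 0.4308·7.2424] = 29.2323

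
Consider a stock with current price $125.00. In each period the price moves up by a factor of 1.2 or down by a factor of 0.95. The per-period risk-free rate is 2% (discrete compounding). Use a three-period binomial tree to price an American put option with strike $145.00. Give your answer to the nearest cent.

Risk-neutral probability p = (1 + 0.02 − 0.95)/(1.2 − 0.95) = 0.0700/0.2500 = 0.2800
Terminal stock prices: S_uuu = 216, S_uud = 171, S_udd = 135.4, S_ddd = 107.2
Terminal payoffs (K − S): max(-71, 0) = 0, max(-26, 0) = 0, max(9.625, 0) = 9.625, max(37.83, 0) = 37.83
Node uu (S = 180): continuation = 1/1.02·[0.2800·0.0000 + 0.7200·0.0000] = 0.0000; exercise value = 0.0000 ≤ continuation, so V_uu = 0.0000
Node ud (S = 142.5): continuation = 1/1.02·[0.2800·0.0000 + 0.7200·9.6250] = 6.7941; exercise value = 2.5000 ≤ continuation, so V_ud = 6.7941
Node dd (S = 112.8): continuation = 1/1.02·[0.2800·9.6250 + 0.7200·37.8281] = 29.3444; exercise value = 32.1875 > continuation, so V_dd = 32.1875 (exercise)
Node u (S = 150): continuation = 1/1.02·[0.2800·0.0000 + 0.7200·6.7941] = 4.7958; exercise value = 0.0000 ≤ continuation, so V_u = 4.7958
Node d (S = 118.8): continuation = 1/1.02·[0.2800·6.7941 + 0.7200·32.1875] = 24.5856; exercise value = 26.2500 > continuation, so V_d = 26.2500 (exercise)
Node 0 (S = 125): continuation = 1/1.02·[0.2800·4.7958 + 0.7200·26.2500] = 19.8459; exercise value = 20.0000 > continuation, so V_0 = 20.0000 (exercise)

$20.00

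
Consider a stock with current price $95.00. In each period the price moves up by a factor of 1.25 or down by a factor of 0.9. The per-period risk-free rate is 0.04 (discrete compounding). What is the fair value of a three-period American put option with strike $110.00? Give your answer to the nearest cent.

Risk-neutral probability p = (1 + 0.04 − 0.9)/(1.25 − 0.9) = 0.1400/0.3500 = 0.4000
Terminal stock prices: S_uuu = 185.5, S_uud = 133.6, S_udd = 96.19, S_ddd = 69.26
Terminal payoffs (K − S): max(-75.55, 0) = 0, max(-23.59, 0) = 0, max(13.81, 0) = 13.81, max(40.74, 0) = 40.74
Node uu (S = 148.4): continuation = 1/1.04·[0.4000·0.0000 + 0.6000·0.0000] = 0.0000; exercise value = 0.0000 ≤ continuation, so V_uu = 0.0000
Node ud (S = 106.9): continuation = 1/1.04·[0.4000·0.0000 + 0.6000·13.8125] = 7.9687; exercise value = 3.1250 ≤ continuation, so V_ud = 7.9687
Node dd (S = 76.95): continuation = 1/1.04·[0.4000·13.8125 + 0.6000·40.7450] = 28.8192; exercise value = 33.0500 > continuation, so V_dd = 33.0500 (exercise)
Node u (S = 118.8): continuation = 1/1.04·[0.4000·0.0000 + 0.6000·7.9687] = 4.5974; exercise value = 0.0000 ≤ continuation, so V_u = 4.5974
Node d (S = 85.5): continuation = 1/1.04·[0.4000·7.9687 + 0.6000·33.0500] = 22.1322; exercise value = 24.5000 > continuation, so V_d = 24.5000 (exercise)
Node 0 (S = 95): continuation = 1/1.04·[0.4000·4.5974 + 0.6000·24.5000] = 15.9028; exercise value = 15.0000 ≤ continuation, so V_0 = 15.9028

$15.90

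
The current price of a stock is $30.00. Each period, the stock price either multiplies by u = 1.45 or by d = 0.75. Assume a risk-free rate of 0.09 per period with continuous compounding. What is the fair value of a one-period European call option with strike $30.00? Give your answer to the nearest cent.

Risk-neutral probability p = (e^0.09 − 0.75)/(1.45 − 0.75) = 0.3442/0.7000 = 0.4917
Terminal stock prices: S_u = 43.5, S_d = 22.5
Terminal payoffs (S − K): max(13.5, 0) = 13.5, max(-7.5, 0) = 0
Node 0 (S = 30): V_0 = e^(−0.09)·[0.4917·13.5000 + 0.5083·0.0000] = 6.0664

$6.07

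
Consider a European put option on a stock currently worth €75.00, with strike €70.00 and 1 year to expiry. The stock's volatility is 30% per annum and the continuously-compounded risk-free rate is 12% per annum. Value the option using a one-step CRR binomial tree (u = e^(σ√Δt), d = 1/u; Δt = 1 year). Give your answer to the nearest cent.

€4.68

CRR parameters: u = e^(σ√Δt) = e^(0.3·√1) = 1.3499, d = 1/u = 0.7408
Per-period rate: rΔt = 0.12·1 = 0.12, so R = e^0.12 = 1.1275
Risk-neutral probability p = (e^0.12 − 0.7408)/(1.3499 − 0.7408) = 0.3867/0.6090 = 0.6349
Terminal stock prices: S_u = 101.2, S_d = 55.56
Terminal payoffs (K − S): max(-31.24, 0) = 0, max(14.44, 0) = 14.44
Node 0 (S = 75): V_0 = e^(−0.12)·[0.6349·0.0000 + 0.3651·14.4386] = 4.6755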